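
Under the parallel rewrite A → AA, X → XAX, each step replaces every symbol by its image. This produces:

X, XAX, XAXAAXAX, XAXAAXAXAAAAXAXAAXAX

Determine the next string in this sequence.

XAXAAXAXAAAAXAXAAXAXAAAAAAAAXAXAAXAXAAAAXAXAAXAX

Applying the rule to each of the 20 symbols of XAXAAXAXAAAAXAXAAXAX gives the pieces XAX AA XAX AA AA XAX AA XAX AA AA AA AA XAX AA XAX AA AA XAX AA XAX, which concatenate to the answer.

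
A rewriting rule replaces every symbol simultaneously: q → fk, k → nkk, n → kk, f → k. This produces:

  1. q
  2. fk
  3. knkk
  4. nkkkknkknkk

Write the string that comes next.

kknkknkknkknkkkknkknkkkknkknkk

Expanding nkkkknkknkk: n→kk, k→nkk, k→nkk, k→nkk, k→nkk, n→kk, k→nkk, k→nkk, n→kk, k→nkk, k→nkk. Concatenated: kk nkk nkk nkk nkk kk nkk nkk kk nkk nkk.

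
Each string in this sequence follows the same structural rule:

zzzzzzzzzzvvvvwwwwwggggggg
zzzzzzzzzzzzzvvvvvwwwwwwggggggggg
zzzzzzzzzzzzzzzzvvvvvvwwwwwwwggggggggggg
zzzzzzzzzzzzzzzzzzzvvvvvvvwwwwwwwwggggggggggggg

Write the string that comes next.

zzzzzzzzzzzzzzzzzzzzzzvvvvvvvvwwwwwwwwwggggggggggggggg

Reading off run lengths: z runs 10, 13, 16, 19; v runs 4, 5, 6, 7; w runs 5, 6, 7, 8; g runs 7, 9, 11, 13 — each is linear in n, where the shown terms are n = 3, 4, 5, 6.
At n = 7 the blocks have lengths 22, 8, 9, 15.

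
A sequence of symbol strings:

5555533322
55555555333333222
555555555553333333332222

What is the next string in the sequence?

5555555555555533333333333322222

The n-th term is 3n+2 5's then 3n 3's then n+1 2's (n = 1, 2, …).
Setting n = 4 gives 14, 12, 5 characters in each block.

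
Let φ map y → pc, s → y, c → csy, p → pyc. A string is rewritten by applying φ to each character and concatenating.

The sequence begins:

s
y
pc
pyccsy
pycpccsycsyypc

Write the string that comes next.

pycpccsypyccsycsyypccsyypcpcpyccsy

φ(pycpccsycsyypc) expands symbol-by-symbol to pyc pc csy pyc csy csy y pc csy y pc pc pyc csy; joining the 14 pieces gives the next term.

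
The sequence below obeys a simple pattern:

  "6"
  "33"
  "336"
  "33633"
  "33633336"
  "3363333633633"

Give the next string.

Each term (from the third on) is the previous term followed by the one before it: term 3 = 33·6 = 336.
Continuing: 3363333633633 · 33633336 gives term 7.

336333363363333633336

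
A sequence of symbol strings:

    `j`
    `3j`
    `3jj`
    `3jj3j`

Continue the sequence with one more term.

Each term (from the third on) is the previous term followed by the one before it: term 3 = 3j·j = 3jj.
The next term joins 3jj3j and 3jj.

3jj3j3jj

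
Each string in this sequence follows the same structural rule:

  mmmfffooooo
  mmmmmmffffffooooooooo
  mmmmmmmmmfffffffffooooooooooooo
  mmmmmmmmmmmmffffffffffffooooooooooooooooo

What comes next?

Each string has the form m^{3n} f^{3n} o^{4n+1} (n = 1, 2, …).
Setting n = 5 gives 15, 15, 21 characters in each block.

mmmmmmmmmmmmmmmfffffffffffffffooooooooooooooooooooo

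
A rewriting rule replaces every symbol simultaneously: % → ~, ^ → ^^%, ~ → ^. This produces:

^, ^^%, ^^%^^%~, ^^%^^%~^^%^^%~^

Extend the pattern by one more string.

Applying the rule to each of the 15 symbols of ^^%^^%~^^%^^%~^ gives the pieces ^^% ^^% ~ ^^% ^^% ~ ^ ^^% ^^% ~ ^^% ^^% ~ ^ ^^%, which concatenate to the answer.

^^%^^%~^^%^^%~^^^%^^%~^^%^^%~^^^%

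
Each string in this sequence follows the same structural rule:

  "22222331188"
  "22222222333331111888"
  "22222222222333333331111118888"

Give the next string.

Reading off run lengths: 2 runs 5, 8, 11; 3 runs 2, 5, 8; 1 runs 2, 4, 6; 8 runs 2, 3, 4 — each is linear in n (n = 1, 2, …).
At n = 4 the blocks have lengths 14, 11, 8, 5.

22222222222222333333333331111111188888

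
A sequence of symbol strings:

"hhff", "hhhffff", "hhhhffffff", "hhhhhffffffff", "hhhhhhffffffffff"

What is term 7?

Reading off run lengths: h runs 2, 3, 4, 5, 6; f runs 2, 4, 6, 8, 10 — each is linear in n (n = 1, 2, …).
Setting n = 7 gives 8, 14 characters in each block.

hhhhhhhhffffffffffffff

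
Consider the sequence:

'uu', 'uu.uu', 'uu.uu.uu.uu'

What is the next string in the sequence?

s(k+1) = s(k)·.·s(k) — each term doubles the last with '.' between the halves.
One more doubling of uu.uu.uu.uu gives the answer.

uu.uu.uu.uu.uu.uu.uu.uu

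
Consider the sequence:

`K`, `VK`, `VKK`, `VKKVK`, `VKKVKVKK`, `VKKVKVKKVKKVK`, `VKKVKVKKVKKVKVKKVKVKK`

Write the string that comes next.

Each term (from the third on) is the previous term followed by the one before it: term 3 = VK·K = VKK.
The next term joins VKKVKVKKVKKVKVKKVKVKK and VKKVKVKKVKKVK.

VKKVKVKKVKKVKVKKVKVKKVKKVKVKKVKKVK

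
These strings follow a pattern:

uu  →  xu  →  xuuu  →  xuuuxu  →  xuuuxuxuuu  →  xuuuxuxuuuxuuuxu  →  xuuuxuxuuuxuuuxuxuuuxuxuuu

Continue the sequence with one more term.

This is a Fibonacci-style word recurrence s(k) = s(k−1)·s(k−2): e.g. xu·uu = xuuu.
Continuing: xuuuxuxuuuxuuuxuxuuuxuxuuu · xuuuxuxuuuxuuuxu gives term 8.

xuuuxuxuuuxuuuxuxuuuxuxuuuxuuuxuxuuuxuuuxu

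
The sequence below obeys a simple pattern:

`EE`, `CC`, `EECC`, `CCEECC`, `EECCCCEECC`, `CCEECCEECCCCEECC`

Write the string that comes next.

This is a Fibonacci-style word recurrence s(k) = s(k−2)·s(k−1): e.g. EE·CC = EECC.
Continuing: EECCCCEECC · CCEECCEECCCCEECC gives term 7.

EECCCCEECCCCEECCEECCCCEECC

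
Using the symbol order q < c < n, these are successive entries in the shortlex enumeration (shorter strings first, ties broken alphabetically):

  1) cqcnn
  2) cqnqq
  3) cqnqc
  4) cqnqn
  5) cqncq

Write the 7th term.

cqncn

Stepping forward 2 times from cqncq: cqncq → cqncc, then the target.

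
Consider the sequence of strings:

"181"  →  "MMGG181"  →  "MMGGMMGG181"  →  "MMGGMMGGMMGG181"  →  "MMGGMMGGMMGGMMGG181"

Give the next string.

Each term is the previous one with MMGG prepended.
Applying this once more to MMGGMMGGMMGGMMGG181:

MMGGMMGGMMGGMMGGMMGG181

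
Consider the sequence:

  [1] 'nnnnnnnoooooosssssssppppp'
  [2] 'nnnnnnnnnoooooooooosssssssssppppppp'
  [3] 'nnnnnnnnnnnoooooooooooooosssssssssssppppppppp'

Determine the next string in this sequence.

Each string has the form n^{2n+3} o^{4n-2} s^{2n+3} p^{2n+1}, where the shown terms are n = 2, 3, 4.
Setting n = 5 gives 13, 18, 13, 11 characters in each block.

nnnnnnnnnnnnnoooooooooooooooooosssssssssssssppppppppppp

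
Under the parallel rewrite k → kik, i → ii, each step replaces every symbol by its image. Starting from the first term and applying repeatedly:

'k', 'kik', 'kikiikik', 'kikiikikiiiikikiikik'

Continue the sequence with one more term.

Replace each of the 20 characters of kikiikikiiiikikiikik in place — kik ii kik ii ii kik ii kik ii ii ii ii kik ii kik ii ii kik ii kik — and concatenate.

kikiikikiiiikikiikikiiiiiiiikikiikikiiiikikiikik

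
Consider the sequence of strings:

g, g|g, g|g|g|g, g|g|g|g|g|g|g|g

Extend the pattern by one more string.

g|g|g|g|g|g|g|g|g|g|g|g|g|g|g|g

Every step duplicates the string with '|' between the halves.
So the next term is two copies of g|g|g|g|g|g|g|g with '|' between the halves.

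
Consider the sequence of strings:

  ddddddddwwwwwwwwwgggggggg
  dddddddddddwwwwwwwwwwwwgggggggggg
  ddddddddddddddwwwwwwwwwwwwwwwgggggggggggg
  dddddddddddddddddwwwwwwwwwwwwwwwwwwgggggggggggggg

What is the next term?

ddddddddddddddddddddwwwwwwwwwwwwwwwwwwwwwgggggggggggggggg

The n-th term is 3n-1 d's then 3n w's then 2n+2 g's, where the shown terms are n = 3, 4, 5, 6.
Setting n = 7 gives 20, 21, 16 characters in each block.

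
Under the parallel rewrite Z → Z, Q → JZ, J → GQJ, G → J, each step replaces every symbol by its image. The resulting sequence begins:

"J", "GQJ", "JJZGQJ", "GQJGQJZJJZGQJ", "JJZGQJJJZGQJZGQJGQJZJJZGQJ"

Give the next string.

Replace each of the 26 characters of JJZGQJJJZGQJZGQJGQJZJJZGQJ in place — GQJ GQJ Z J JZ GQJ GQJ GQJ Z J JZ GQJ Z J JZ GQJ J JZ GQJ Z GQJ GQJ Z J JZ GQJ — and concatenate.

GQJGQJZJJZGQJGQJGQJZJJZGQJZJJZGQJJJZGQJZGQJGQJZJJZGQJ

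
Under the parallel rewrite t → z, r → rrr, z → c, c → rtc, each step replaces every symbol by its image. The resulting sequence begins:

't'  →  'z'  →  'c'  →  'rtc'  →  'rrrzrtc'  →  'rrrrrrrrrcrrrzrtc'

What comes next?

rrrrrrrrrrrrrrrrrrrrrrrrrrrrtcrrrrrrrrrcrrrzrtc

Replace each of the 17 characters of rrrrrrrrrcrrrzrtc in place — rrr rrr rrr rrr rrr rrr rrr rrr rrr rtc rrr rrr rrr c rrr z rtc — and concatenate.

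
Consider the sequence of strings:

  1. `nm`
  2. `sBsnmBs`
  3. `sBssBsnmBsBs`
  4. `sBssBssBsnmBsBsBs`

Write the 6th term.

Each term wraps the previous one in sBs on the left and Bs on the right.
From sBssBssBsnmBsBsBs, 2 further steps: sBssBssBsnmBsBsBs → sBssBssBssBsnmBsBsBsBs → (answer).

sBssBssBssBssBsnmBsBsBsBsBs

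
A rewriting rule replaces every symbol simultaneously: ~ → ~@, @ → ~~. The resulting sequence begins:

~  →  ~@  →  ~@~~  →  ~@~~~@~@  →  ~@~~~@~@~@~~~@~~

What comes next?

Replace each of the 16 characters of ~@~~~@~@~@~~~@~~ in place — ~@ ~~ ~@ ~@ ~@ ~~ ~@ ~~ ~@ ~~ ~@ ~@ ~@ ~~ ~@ ~@ — and concatenate.

~@~~~@~@~@~~~@~~~@~~~@~@~@~~~@~@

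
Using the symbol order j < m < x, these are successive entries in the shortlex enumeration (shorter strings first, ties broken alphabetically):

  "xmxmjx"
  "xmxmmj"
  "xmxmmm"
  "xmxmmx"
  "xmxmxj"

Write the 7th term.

Advancing 2 positions from xmxmxj through xmxmxj → xmxmxm reaches term 7.

xmxmxx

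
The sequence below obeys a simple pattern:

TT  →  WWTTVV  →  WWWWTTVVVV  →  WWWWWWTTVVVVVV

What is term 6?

Every step adds WW to the front and VV to the end of the previous string.
From WWWWWWTTVVVVVV, 2 further steps: WWWWWWTTVVVVVV → WWWWWWWWTTVVVVVVVV → (answer).

WWWWWWWWWWTTVVVVVVVVVV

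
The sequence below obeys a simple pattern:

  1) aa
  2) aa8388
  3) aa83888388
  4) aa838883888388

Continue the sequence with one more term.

aa8388838883888388

The strings grow by a fixed suffix 8388 each time.
One more step from aa838883888388 gives the answer.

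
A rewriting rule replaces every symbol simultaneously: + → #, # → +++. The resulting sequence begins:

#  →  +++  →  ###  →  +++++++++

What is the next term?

Rewriting each symbol of +++++++++: +→#, +→#, +→#, +→#, +→#, +→#, +→#, +→#, +→#, which concatenates to # # # # # # # # #.

#########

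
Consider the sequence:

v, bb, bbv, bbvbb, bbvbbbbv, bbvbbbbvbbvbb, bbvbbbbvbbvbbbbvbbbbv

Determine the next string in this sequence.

Each term (from the third on) is the previous term followed by the one before it: term 3 = bb·v = bbv.
Continuing: bbvbbbbvbbvbbbbvbbbbv · bbvbbbbvbbvbb gives term 8.

bbvbbbbvbbvbbbbvbbbbvbbvbbbbvbbvbb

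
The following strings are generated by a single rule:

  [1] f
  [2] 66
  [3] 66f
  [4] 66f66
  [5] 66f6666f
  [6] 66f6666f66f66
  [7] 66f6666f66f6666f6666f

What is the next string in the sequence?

66f6666f66f6666f6666f66f6666f66f66

Each term (from the third on) is the previous term followed by the one before it: term 3 = 66·f = 66f.
The next term joins 66f6666f66f6666f6666f and 66f6666f66f66.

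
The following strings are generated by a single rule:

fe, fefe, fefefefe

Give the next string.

Each string is two copies of the previous one concatenated.
Doubling fefefefe:

fefefefefefefefe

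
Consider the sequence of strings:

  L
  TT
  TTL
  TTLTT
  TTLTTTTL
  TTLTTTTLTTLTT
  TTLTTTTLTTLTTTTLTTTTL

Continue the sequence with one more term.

TTLTTTTLTTLTTTTLTTTTLTTLTTTTLTTLTT

Each term (from the third on) is the previous term followed by the one before it: term 3 = TT·L = TTL.
So term 8 is TTLTTTTLTTLTTTTLTTTTL·TTLTTTTLTTLTT.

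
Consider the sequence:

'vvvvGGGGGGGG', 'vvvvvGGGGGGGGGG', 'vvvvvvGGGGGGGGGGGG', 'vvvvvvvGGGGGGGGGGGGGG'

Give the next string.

Reading off run lengths: v runs 4, 5, 6, 7; G runs 8, 10, 12, 14 — each is linear in n, where the shown terms are n = 3, 4, 5, 6.
For the next term, n = 7, so the run lengths are 8, 16.

vvvvvvvvGGGGGGGGGGGGGGGG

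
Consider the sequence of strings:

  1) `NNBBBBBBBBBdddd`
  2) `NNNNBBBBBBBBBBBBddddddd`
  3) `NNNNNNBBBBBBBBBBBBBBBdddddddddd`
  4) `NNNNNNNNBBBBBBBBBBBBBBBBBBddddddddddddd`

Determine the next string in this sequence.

Each string has the form N^{2n-2} B^{3n+3} d^{3n-2}, where the shown terms are n = 2, 3, 4, 5.
For the next term, n = 6, so the run lengths are 10, 21, 16.

NNNNNNNNNNBBBBBBBBBBBBBBBBBBBBBdddddddddddddddd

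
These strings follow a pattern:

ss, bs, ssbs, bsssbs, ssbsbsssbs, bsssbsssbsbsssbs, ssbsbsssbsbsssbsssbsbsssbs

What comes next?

Each term (from the third on) is the two preceding terms concatenated in order: term 3 = ss·bs = ssbs.
The next term joins bsssbsssbsbsssbs and ssbsbsssbsbsssbsssbsbsssbs.

bsssbsssbsbsssbsssbsbsssbsbsssbsssbsbsssbs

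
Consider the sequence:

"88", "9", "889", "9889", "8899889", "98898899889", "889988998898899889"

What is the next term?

This is a Fibonacci-style word recurrence s(k) = s(k−2)·s(k−1): e.g. 88·9 = 889.
The next term joins 98898899889 and 889988998898899889.

98898899889889988998898899889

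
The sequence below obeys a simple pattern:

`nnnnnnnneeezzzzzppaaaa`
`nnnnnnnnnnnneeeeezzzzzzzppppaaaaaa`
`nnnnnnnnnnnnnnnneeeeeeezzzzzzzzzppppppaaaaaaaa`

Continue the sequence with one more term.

Term n consists of 4n n's, followed by 2n-1 e's, followed by 2n+1 z's, followed by 2n-2 p's, followed by 2n a's, where the shown terms are n = 2, 3, 4.
At n = 5 the blocks have lengths 20, 9, 11, 8, 10.

nnnnnnnnnnnnnnnnnnnneeeeeeeeezzzzzzzzzzzppppppppaaaaaaaaaa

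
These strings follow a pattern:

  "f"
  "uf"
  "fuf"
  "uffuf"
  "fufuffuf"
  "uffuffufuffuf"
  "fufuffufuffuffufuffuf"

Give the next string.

uffuffufuffuffufuffufuffuffufuffuf

This is a Fibonacci-style word recurrence s(k) = s(k−2)·s(k−1): e.g. f·uf = fuf.
Continuing: uffuffufuffuf · fufuffufuffuffufuffuf gives term 8.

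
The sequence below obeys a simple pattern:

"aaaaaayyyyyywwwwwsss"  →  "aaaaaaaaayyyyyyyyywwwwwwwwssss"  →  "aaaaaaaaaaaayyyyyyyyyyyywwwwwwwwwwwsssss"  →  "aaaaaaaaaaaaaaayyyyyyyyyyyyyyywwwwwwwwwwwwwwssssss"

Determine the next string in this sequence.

aaaaaaaaaaaaaaaaaayyyyyyyyyyyyyyyyyywwwwwwwwwwwwwwwwwsssssss

Each string has the form a^{3n} y^{3n} w^{3n-1} s^{n+1}, where the shown terms are n = 2, 3, 4, 5.
Setting n = 6 gives 18, 18, 17, 7 characters in each block.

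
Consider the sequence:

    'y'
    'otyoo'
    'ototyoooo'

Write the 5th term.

ototototyoooooooo

Each term wraps the previous one in ot on the left and oo on the right.
From ototyoooo, 2 further steps: ototyoooo → otototyoooooo → (answer).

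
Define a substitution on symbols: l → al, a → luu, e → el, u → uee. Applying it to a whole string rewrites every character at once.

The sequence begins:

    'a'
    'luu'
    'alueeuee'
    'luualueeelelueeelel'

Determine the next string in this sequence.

Rewriting the 19 symbols of luualueeelelueeelel one by one yields al uee uee luu al uee el el el al el al uee el el el al el al; concatenated:

alueeueeluualueeelelelalelalueeelelelalelal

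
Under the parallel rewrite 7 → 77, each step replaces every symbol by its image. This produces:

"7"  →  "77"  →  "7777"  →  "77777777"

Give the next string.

7777777777777777

Expanding 77777777: 7→77, 7→77, 7→77, 7→77, 7→77, 7→77, 7→77, 7→77. Concatenated: 77 77 77 77 77 77 77 77.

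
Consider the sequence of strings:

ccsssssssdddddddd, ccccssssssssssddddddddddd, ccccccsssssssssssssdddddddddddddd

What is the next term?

ccccccccssssssssssssssssddddddddddddddddd

Term n consists of 2n-2 c's, followed by 3n+1 s's, followed by 3n+2 d's, where the shown terms are n = 2, 3, 4.
For the next term, n = 5, so the run lengths are 8, 16, 17.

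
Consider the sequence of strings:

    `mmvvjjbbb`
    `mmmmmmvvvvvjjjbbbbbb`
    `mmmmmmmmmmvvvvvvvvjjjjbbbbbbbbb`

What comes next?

The n-th term is 4n-2 m's then 3n-1 v's then n+1 j's then 3n b's (n = 1, 2, …).
At n = 4 the blocks have lengths 14, 11, 5, 12.

mmmmmmmmmmmmmmvvvvvvvvvvvjjjjjbbbbbbbbbbbb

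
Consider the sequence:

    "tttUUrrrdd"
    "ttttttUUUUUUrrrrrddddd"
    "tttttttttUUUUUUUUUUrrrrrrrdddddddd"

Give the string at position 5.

tttttttttttttttUUUUUUUUUUUUUUUUUUrrrrrrrrrrrdddddddddddddd

Term n consists of 3n t's, followed by 4n-2 U's, followed by 2n+1 r's, followed by 3n-1 d's (n = 1, 2, …).
For term 5, n = 5, so the run lengths are 15, 18, 11, 14.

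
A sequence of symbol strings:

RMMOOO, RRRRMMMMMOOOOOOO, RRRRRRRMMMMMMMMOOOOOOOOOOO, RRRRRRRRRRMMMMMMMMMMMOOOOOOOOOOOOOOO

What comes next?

RRRRRRRRRRRRRMMMMMMMMMMMMMMOOOOOOOOOOOOOOOOOOO

Each string has the form R^{3n-2} M^{3n-1} O^{4n-1} (n = 1, 2, …).
Setting n = 5 gives 13, 14, 19 characters in each block.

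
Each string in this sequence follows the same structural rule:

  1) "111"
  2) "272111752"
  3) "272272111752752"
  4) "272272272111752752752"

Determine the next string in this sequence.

272272272272111752752752752

s(k+1) = 272·s(k)·752, so each term gains 272 as a prefix and 752 as a suffix.
So the next term is 272·272272272111752752752·752.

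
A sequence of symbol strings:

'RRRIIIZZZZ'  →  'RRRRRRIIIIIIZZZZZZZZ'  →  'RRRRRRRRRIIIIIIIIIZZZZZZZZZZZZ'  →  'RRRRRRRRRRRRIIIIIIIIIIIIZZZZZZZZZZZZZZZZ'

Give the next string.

Term n consists of 3n R's, followed by 3n I's, followed by 4n Z's (n = 1, 2, …).
Setting n = 5 gives 15, 15, 20 characters in each block.

RRRRRRRRRRRRRRRIIIIIIIIIIIIIIIZZZZZZZZZZZZZZZZZZZZ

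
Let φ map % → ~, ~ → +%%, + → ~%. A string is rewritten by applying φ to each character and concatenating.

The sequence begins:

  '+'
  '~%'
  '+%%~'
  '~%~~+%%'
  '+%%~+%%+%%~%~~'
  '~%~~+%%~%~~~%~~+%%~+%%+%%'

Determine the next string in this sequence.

Replace each of the 25 characters of ~%~~+%%~%~~~%~~+%%~+%%+%% in place — +%% ~ +%% +%% ~% ~ ~ +%% ~ +%% +%% +%% ~ +%% +%% ~% ~ ~ +%% ~% ~ ~ ~% ~ ~ — and concatenate.

+%%~+%%+%%~%~~+%%~+%%+%%+%%~+%%+%%~%~~+%%~%~~~%~~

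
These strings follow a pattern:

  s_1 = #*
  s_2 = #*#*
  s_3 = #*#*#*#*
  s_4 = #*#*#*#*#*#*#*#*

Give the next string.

s(k+1) = s(k)·s(k) — each term doubles the last.
Doubling #*#*#*#*#*#*#*#*:

#*#*#*#*#*#*#*#*#*#*#*#*#*#*#*#*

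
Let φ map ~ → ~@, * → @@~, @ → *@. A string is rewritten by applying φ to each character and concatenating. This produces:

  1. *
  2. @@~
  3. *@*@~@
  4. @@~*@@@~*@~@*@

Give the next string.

Rewriting the 14 symbols of @@~*@@@~*@~@*@ one by one yields *@ *@ ~@ @@~ *@ *@ *@ ~@ @@~ *@ ~@ *@ @@~ *@; concatenated:

*@*@~@@@~*@*@*@~@@@~*@~@*@@@~*@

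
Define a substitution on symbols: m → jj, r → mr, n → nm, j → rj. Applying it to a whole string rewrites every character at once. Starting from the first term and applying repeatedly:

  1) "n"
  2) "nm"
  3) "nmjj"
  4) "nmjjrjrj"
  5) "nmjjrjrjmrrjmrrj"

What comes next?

Applying the rule to each of the 16 symbols of nmjjrjrjmrrjmrrj gives the pieces nm jj rj rj mr rj mr rj jj mr mr rj jj mr mr rj, which concatenate to the answer.

nmjjrjrjmrrjmrrjjjmrmrrjjjmrmrrj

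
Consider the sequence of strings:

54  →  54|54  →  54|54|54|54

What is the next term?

Every step duplicates the string with '|' between the halves.
Doubling 54|54|54|54 with '|' between the halves:

54|54|54|54|54|54|54|54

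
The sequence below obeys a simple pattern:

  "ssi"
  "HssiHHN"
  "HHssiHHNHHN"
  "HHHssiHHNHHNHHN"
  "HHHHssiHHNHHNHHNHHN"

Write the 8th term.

Each term wraps the previous one in H on the left and HHN on the right.
From HHHHssiHHNHHNHHNHHN, 3 further steps: HHHHssiHHNHHNHHNHHN → HHHHHssiHHNHHNHHNHHNHHN → HHHHHHssiHHNHHNHHNHHNHHNHHN → (answer).

HHHHHHHssiHHNHHNHHNHHNHHNHHNHHN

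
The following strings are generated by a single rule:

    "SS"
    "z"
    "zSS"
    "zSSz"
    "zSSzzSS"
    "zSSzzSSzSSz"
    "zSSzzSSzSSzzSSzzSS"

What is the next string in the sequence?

zSSzzSSzSSzzSSzzSSzSSzzSSzSSz

From term 3 onward, concatenate the last term with the second-to-last: z·SS = zSS, zSS·z = zSSz, …
So term 8 is zSSzzSSzSSzzSSzzSS·zSSzzSSzSSz.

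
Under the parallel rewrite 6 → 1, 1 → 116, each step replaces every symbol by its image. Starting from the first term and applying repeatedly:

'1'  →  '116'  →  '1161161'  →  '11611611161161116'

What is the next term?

Rewriting the 17 symbols of 11611611161161116 one by one yields 116 116 1 116 116 1 116 116 116 1 116 116 1 116 116 116 1; concatenated:

11611611161161116116116111611611161161161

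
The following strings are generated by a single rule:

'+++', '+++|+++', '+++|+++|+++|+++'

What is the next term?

s(k+1) = s(k)·|·s(k) — each term doubles the last with '|' between the halves.
Doubling +++|+++|+++|+++ with '|' between the halves:

+++|+++|+++|+++|+++|+++|+++|+++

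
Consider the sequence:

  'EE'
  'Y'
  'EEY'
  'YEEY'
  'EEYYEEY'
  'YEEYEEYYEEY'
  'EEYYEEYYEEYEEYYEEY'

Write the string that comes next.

YEEYEEYYEEYEEYYEEYYEEYEEYYEEY

Each term (from the third on) is the two preceding terms concatenated in order: term 3 = EE·Y = EEY.
Continuing: YEEYEEYYEEY · EEYYEEYYEEYEEYYEEY gives term 8.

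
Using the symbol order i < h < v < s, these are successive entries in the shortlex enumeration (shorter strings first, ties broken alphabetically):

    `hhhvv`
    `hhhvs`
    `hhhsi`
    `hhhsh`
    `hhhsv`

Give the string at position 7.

Stepping forward 2 times from hhhsv: hhhsv → hhhss, then the target.

hhvii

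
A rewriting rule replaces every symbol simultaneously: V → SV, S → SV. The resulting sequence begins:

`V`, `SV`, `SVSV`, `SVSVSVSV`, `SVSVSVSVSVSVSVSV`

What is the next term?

Replace each of the 16 characters of SVSVSVSVSVSVSVSV in place — SV SV SV SV SV SV SV SV SV SV SV SV SV SV SV SV — and concatenate.

SVSVSVSVSVSVSVSVSVSVSVSVSVSVSVSV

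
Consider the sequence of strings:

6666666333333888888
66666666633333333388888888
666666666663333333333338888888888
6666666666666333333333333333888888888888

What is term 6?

666666666666666663333333333333333333338888888888888888

Reading off run lengths: 6 runs 7, 9, 11, 13; 3 runs 6, 9, 12, 15; 8 runs 6, 8, 10, 12 — each is linear in n, where the shown terms are n = 2, 3, 4, 5.
For term 6, n = 7, so the run lengths are 17, 21, 16.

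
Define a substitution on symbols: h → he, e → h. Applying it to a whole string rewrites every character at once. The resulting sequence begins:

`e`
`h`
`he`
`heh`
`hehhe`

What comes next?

hehheheh

Rewriting each symbol of hehhe: h→he, e→h, h→he, h→he, e→h, which concatenates to he h he he h.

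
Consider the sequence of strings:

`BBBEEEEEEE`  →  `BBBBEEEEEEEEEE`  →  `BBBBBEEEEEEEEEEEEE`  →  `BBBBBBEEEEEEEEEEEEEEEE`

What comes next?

Term n consists of n+1 B's, followed by 3n+1 E's, where the shown terms are n = 2, 3, 4, 5.
For the next term, n = 6, so the run lengths are 7, 19.

BBBBBBBEEEEEEEEEEEEEEEEEEE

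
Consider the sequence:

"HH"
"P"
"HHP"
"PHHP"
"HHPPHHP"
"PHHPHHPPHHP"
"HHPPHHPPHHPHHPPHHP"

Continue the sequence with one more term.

PHHPHHPPHHPHHPPHHPPHHPHHPPHHP

From term 3 onward, concatenate the second-to-last term with the last: HH·P = HHP, P·HHP = PHHP, …
Continuing: PHHPHHPPHHP · HHPPHHPPHHPHHPPHHP gives term 8.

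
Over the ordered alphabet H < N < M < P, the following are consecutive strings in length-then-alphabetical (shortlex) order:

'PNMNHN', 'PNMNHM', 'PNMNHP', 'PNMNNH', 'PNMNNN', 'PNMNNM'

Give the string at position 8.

PNMNMH

Continuing the enumeration 2 steps past PNMNNM: PNMNNM → PNMNNP → (answer).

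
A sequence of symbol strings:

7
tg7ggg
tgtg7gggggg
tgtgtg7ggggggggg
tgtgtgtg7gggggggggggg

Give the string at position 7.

s(k+1) = tg·s(k)·ggg, so each term gains tg as a prefix and ggg as a suffix.
From tgtgtgtg7gggggggggggg, 2 further steps: tgtgtgtg7gggggggggggg → tgtgtgtgtg7ggggggggggggggg → (answer).

tgtgtgtgtgtg7gggggggggggggggggg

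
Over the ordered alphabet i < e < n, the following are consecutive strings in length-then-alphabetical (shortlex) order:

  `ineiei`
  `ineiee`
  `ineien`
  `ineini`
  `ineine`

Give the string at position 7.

Advancing 2 positions from ineine through ineine → ineinn reaches term 7.

ineeii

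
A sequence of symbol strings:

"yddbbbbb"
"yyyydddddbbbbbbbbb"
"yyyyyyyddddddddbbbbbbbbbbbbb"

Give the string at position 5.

yyyyyyyyyyyyyddddddddddddddbbbbbbbbbbbbbbbbbbbbb

Reading off run lengths: y runs 1, 4, 7; d runs 2, 5, 8; b runs 5, 9, 13 — each is linear in n (n = 1, 2, …).
At n = 5 the blocks have lengths 13, 14, 21.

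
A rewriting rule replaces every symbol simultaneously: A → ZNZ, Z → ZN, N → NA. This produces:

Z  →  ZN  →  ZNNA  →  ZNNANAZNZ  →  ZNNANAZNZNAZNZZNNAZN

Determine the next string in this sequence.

ZNNANAZNZNAZNZZNNAZNNAZNZZNNAZNZNNANAZNZZNNA

φ(ZNNANAZNZNAZNZZNNAZN) expands symbol-by-symbol to ZN NA NA ZNZ NA ZNZ ZN NA ZN NA ZNZ ZN NA ZN ZN NA NA ZNZ ZN NA; joining the 20 pieces gives the next term.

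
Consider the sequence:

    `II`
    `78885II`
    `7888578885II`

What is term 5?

The strings grow by a fixed prefix 78885 each time.
From 7888578885II, 2 further steps: 7888578885II → 788857888578885II → (answer).

78885788857888578885II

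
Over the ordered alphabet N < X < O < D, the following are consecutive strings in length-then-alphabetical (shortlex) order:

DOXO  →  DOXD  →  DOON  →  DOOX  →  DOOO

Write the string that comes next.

The successor of DOOO increments the rightmost position that isn't already D and resets every position after it to N.

DOOD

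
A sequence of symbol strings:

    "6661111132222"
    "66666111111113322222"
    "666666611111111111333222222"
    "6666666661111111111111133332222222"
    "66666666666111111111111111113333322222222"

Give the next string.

The n-th term is 2n+1 6's then 3n+2 1's then n 3's then n+3 2's (n = 1, 2, …).
Setting n = 6 gives 13, 20, 6, 9 characters in each block.

666666666666611111111111111111111333333222222222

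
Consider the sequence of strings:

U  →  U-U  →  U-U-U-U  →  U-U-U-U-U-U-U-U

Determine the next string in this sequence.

U-U-U-U-U-U-U-U-U-U-U-U-U-U-U-U

s(k+1) = s(k)·-·s(k) — each term doubles the last with '-' between the halves.
One more doubling of U-U-U-U-U-U-U-U gives the answer.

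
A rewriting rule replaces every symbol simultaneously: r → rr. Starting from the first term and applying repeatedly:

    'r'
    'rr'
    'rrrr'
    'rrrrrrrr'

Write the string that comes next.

Expanding rrrrrrrr: r→rr, r→rr, r→rr, r→rr, r→rr, r→rr, r→rr, r→rr. Concatenated: rr rr rr rr rr rr rr rr.

rrrrrrrrrrrrrrrr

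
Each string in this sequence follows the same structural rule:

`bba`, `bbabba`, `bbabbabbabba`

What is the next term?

bbabbabbabbabbabbabbabba

Each string is two copies of the previous one concatenated.
So the next term is two copies of bbabbabbabba.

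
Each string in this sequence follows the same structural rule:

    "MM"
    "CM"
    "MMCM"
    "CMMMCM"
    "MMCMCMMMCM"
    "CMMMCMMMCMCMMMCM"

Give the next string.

Each term (from the third on) is the two preceding terms concatenated in order: term 3 = MM·CM = MMCM.
So term 7 is MMCMCMMMCM·CMMMCMMMCMCMMMCM.

MMCMCMMMCMCMMMCMMMCMCMMMCM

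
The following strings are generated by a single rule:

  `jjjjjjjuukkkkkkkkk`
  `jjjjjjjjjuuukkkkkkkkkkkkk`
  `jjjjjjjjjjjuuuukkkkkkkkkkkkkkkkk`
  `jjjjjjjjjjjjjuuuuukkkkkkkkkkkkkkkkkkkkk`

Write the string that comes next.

Reading off run lengths: j runs 7, 9, 11, 13; u runs 2, 3, 4, 5; k runs 9, 13, 17, 21 — each is linear in n, where the shown terms are n = 2, 3, 4, 5.
At n = 6 the blocks have lengths 15, 6, 25.

jjjjjjjjjjjjjjjuuuuuukkkkkkkkkkkkkkkkkkkkkkkkk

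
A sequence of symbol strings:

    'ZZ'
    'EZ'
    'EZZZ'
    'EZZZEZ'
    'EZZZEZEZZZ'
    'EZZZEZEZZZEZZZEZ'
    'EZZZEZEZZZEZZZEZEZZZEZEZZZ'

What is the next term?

EZZZEZEZZZEZZZEZEZZZEZEZZZEZZZEZEZZZEZZZEZ

This is a Fibonacci-style word recurrence s(k) = s(k−1)·s(k−2): e.g. EZ·ZZ = EZZZ.
The next term joins EZZZEZEZZZEZZZEZEZZZEZEZZZ and EZZZEZEZZZEZZZEZ.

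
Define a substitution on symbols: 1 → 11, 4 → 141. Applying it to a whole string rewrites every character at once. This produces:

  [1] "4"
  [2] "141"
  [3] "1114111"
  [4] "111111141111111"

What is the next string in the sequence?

1111111111111114111111111111111

Replace each of the 15 characters of 111111141111111 in place — 11 11 11 11 11 11 11 141 11 11 11 11 11 11 11 — and concatenate.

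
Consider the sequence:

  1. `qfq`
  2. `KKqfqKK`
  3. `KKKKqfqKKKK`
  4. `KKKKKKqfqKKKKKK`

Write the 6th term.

Each term wraps the previous one in KK on the left and KK on the right.
From KKKKKKqfqKKKKKK, 2 further steps: KKKKKKqfqKKKKKK → KKKKKKKKqfqKKKKKKKK → (answer).

KKKKKKKKKKqfqKKKKKKKKKK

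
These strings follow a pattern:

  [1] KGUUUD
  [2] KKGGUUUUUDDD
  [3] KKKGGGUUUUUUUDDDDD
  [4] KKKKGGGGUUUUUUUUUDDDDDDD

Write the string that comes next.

KKKKKGGGGGUUUUUUUUUUUDDDDDDDDD

Term n consists of n K's, followed by n G's, followed by 2n+1 U's, followed by 2n-1 D's (n = 1, 2, …).
For the next term, n = 5, so the run lengths are 5, 5, 11, 9.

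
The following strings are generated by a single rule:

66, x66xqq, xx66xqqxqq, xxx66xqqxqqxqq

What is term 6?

xxxxx66xqqxqqxqqxqqxqq

s(k+1) = x·s(k)·xqq, so each term gains x as a prefix and xqq as a suffix.
From xxx66xqqxqqxqq, 2 further steps: xxx66xqqxqqxqq → xxxx66xqqxqqxqqxqq → (answer).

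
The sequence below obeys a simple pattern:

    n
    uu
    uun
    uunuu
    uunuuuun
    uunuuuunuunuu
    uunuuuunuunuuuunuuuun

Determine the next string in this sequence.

This is a Fibonacci-style word recurrence s(k) = s(k−1)·s(k−2): e.g. uu·n = uun.
Continuing: uunuuuunuunuuuunuuuun · uunuuuunuunuu gives term 8.

uunuuuunuunuuuunuuuunuunuuuunuunuu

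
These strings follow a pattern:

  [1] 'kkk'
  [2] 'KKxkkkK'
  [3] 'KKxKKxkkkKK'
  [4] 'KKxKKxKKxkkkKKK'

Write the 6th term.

Every step adds KKx to the front and K to the end of the previous string.
From KKxKKxKKxkkkKKK, 2 further steps: KKxKKxKKxkkkKKK → KKxKKxKKxKKxkkkKKKK → (answer).

KKxKKxKKxKKxKKxkkkKKKKK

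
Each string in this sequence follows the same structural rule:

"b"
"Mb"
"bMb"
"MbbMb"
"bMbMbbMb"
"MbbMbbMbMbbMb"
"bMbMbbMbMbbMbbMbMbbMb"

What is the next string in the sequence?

Each term (from the third on) is the two preceding terms concatenated in order: term 3 = b·Mb = bMb.
The next term joins MbbMbbMbMbbMb and bMbMbbMbMbbMbbMbMbbMb.

MbbMbbMbMbbMbbMbMbbMbMbbMbbMbMbbMb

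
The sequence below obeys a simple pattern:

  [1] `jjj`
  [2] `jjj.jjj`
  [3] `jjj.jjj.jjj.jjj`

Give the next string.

s(k+1) = s(k)·.·s(k) — each term doubles the last with '.' between the halves.
One more doubling of jjj.jjj.jjj.jjj gives the answer.

jjj.jjj.jjj.jjj.jjj.jjj.jjj.jjj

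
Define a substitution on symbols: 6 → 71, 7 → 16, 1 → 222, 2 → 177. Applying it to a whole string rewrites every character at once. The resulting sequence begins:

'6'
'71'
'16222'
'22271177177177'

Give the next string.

Replace each of the 14 characters of 22271177177177 in place — 177 177 177 16 222 222 16 16 222 16 16 222 16 16 — and concatenate.

17717717716222222161622216162221616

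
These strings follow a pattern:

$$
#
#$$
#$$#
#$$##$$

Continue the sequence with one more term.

This is a Fibonacci-style word recurrence s(k) = s(k−1)·s(k−2): e.g. #·$$ = #$$.
So term 6 is #$$##$$·#$$#.

#$$##$$#$$#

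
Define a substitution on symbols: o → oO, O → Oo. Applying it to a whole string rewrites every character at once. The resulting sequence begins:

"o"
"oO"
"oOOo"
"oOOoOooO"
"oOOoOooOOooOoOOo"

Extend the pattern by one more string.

oOOoOooOOooOoOOoOooOoOOooOOoOooO

Applying the rule to each of the 16 symbols of oOOoOooOOooOoOOo gives the pieces oO Oo Oo oO Oo oO oO Oo Oo oO oO Oo oO Oo Oo oO, which concatenate to the answer.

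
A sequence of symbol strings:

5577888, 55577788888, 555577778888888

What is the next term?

The n-th term is n 5's then n 7's then 2n-1 8's, where the shown terms are n = 2, 3, 4.
At n = 5 the blocks have lengths 5, 5, 9.

5555577777888888888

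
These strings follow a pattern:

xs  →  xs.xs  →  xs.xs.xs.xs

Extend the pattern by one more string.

s(k+1) = s(k)·.·s(k) — each term doubles the last with '.' between the halves.
Doubling xs.xs.xs.xs with '.' between the halves:

xs.xs.xs.xs.xs.xs.xs.xs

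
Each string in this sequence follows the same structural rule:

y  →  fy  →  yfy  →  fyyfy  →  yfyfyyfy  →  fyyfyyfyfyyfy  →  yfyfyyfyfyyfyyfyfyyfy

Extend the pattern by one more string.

This is a Fibonacci-style word recurrence s(k) = s(k−2)·s(k−1): e.g. y·fy = yfy.
So term 8 is fyyfyyfyfyyfy·yfyfyyfyfyyfyyfyfyyfy.

fyyfyyfyfyyfyyfyfyyfyfyyfyyfyfyyfy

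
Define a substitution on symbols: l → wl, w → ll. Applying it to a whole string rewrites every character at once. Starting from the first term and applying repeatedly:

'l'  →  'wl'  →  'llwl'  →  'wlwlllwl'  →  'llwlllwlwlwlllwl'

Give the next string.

Applying the rule to each of the 16 symbols of llwlllwlwlwlllwl gives the pieces wl wl ll wl wl wl ll wl ll wl ll wl wl wl ll wl, which concatenate to the answer.

wlwlllwlwlwlllwlllwlllwlwlwlllwl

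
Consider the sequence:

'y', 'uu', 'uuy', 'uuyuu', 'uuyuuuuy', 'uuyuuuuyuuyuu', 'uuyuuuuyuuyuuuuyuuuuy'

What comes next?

Each term (from the third on) is the previous term followed by the one before it: term 3 = uu·y = uuy.
Continuing: uuyuuuuyuuyuuuuyuuuuy · uuyuuuuyuuyuu gives term 8.

uuyuuuuyuuyuuuuyuuuuyuuyuuuuyuuyuu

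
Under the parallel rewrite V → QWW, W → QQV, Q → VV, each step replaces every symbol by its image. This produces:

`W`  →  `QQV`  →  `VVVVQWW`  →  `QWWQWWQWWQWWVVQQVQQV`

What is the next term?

φ(QWWQWWQWWQWWVVQQVQQV) expands symbol-by-symbol to VV QQV QQV VV QQV QQV VV QQV QQV VV QQV QQV QWW QWW VV VV QWW VV VV QWW; joining the 20 pieces gives the next term.

VVQQVQQVVVQQVQQVVVQQVQQVVVQQVQQVQWWQWWVVVVQWWVVVVQWW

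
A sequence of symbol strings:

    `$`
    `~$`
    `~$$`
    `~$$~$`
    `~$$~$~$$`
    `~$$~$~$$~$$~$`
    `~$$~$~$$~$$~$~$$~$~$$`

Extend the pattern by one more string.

This is a Fibonacci-style word recurrence s(k) = s(k−1)·s(k−2): e.g. ~$·$ = ~$$.
Continuing: ~$$~$~$$~$$~$~$$~$~$$ · ~$$~$~$$~$$~$ gives term 8.

~$$~$~$$~$$~$~$$~$~$$~$$~$~$$~$$~$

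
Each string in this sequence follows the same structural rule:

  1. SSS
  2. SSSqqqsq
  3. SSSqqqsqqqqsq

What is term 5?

Every step adds qqqsq to the end: s(k+1) = s(k)·qqqsq.
From SSSqqqsqqqqsq, 2 further steps: SSSqqqsqqqqsq → SSSqqqsqqqqsqqqqsq → (answer).

SSSqqqsqqqqsqqqqsqqqqsq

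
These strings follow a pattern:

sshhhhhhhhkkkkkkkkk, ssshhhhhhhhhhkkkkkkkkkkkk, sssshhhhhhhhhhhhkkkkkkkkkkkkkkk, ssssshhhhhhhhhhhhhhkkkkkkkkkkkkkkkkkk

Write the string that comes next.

sssssshhhhhhhhhhhhhhhhkkkkkkkkkkkkkkkkkkkkk

The n-th term is n-1 s's then 2n+2 h's then 3n k's, where the shown terms are n = 3, 4, 5, 6.
For the next term, n = 7, so the run lengths are 6, 16, 21.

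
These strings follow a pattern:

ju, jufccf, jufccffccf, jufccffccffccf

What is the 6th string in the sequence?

Each term is the previous one with fccf appended.
From jufccffccffccf, 2 further steps: jufccffccffccf → jufccffccffccffccf → (answer).

jufccffccffccffccffccf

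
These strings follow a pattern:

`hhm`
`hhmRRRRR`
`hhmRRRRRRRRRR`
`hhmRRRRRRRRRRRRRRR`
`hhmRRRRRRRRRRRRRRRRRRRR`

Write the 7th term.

Each term is the previous one with RRRRR appended.
From hhmRRRRRRRRRRRRRRRRRRRR, 2 further steps: hhmRRRRRRRRRRRRRRRRRRRR → hhmRRRRRRRRRRRRRRRRRRRRRRRRR → (answer).

hhmRRRRRRRRRRRRRRRRRRRRRRRRRRRRRR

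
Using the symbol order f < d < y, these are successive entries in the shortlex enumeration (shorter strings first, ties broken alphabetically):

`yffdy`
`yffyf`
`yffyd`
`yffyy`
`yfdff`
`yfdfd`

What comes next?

yfdfy

The successor of yfdfd increments the rightmost position that isn't already y and resets every position after it to f.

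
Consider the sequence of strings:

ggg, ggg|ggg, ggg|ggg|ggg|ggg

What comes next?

Every step duplicates the string with '|' between the halves.
Doubling ggg|ggg|ggg|ggg with '|' between the halves:

ggg|ggg|ggg|ggg|ggg|ggg|ggg|ggg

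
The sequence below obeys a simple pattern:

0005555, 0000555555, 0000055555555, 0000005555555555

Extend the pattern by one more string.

Each string has the form 0^{n+1} 5^{2n}, where the shown terms are n = 2, 3, 4, 5.
At n = 6 the blocks have lengths 7, 12.

0000000555555555555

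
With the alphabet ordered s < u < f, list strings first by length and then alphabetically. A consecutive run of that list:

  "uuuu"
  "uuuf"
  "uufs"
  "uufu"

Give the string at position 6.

Continuing the enumeration 2 steps past uufu: uufu → uuff → (answer).

ufss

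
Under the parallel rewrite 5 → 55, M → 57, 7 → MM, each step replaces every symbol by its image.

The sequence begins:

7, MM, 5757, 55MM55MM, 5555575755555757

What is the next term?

Applying the rule to each of the 16 symbols of 5555575755555757 gives the pieces 55 55 55 55 55 MM 55 MM 55 55 55 55 55 MM 55 MM, which concatenate to the answer.

5555555555MM55MM5555555555MM55MM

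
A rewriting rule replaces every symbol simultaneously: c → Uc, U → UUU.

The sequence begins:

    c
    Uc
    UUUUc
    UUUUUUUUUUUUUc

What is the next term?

UUUUUUUUUUUUUUUUUUUUUUUUUUUUUUUUUUUUUUUUc

φ(UUUUUUUUUUUUUc) expands symbol-by-symbol to UUU UUU UUU UUU UUU UUU UUU UUU UUU UUU UUU UUU UUU Uc; joining the 14 pieces gives the next term.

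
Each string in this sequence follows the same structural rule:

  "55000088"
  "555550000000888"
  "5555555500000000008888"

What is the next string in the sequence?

55555555555000000000000088888

The n-th term is 3n-1 5's then 3n+1 0's then n+1 8's (n = 1, 2, …).
For the next term, n = 4, so the run lengths are 11, 13, 5.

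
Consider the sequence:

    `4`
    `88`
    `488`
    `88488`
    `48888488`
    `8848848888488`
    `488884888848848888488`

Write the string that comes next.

Each term (from the third on) is the two preceding terms concatenated in order: term 3 = 4·88 = 488.
So term 8 is 8848848888488·488884888848848888488.

8848848888488488884888848848888488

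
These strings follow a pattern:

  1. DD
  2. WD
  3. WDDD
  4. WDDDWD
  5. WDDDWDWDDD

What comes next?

WDDDWDWDDDWDDDWD

This is a Fibonacci-style word recurrence s(k) = s(k−1)·s(k−2): e.g. WD·DD = WDDD.
The next term joins WDDDWDWDDD and WDDDWD.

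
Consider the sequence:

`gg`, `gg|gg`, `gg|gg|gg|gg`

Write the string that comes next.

Each string is two copies of the previous one joined by '|'.
One more doubling of gg|gg|gg|gg gives the answer.

gg|gg|gg|gg|gg|gg|gg|gg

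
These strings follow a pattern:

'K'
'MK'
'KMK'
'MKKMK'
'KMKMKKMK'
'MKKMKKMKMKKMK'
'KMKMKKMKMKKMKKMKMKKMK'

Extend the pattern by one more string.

Each term (from the third on) is the two preceding terms concatenated in order: term 3 = K·MK = KMK.
Continuing: MKKMKKMKMKKMK · KMKMKKMKMKKMKKMKMKKMK gives term 8.

MKKMKKMKMKKMKKMKMKKMKMKKMKKMKMKKMK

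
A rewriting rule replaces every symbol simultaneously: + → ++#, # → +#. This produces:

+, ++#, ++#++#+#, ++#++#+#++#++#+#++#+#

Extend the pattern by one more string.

φ(++#++#+#++#++#+#++#+#) expands symbol-by-symbol to ++# ++# +# ++# ++# +# ++# +# ++# ++# +# ++# ++# +# ++# +# ++# ++# +# ++# +#; joining the 21 pieces gives the next term.

++#++#+#++#++#+#++#+#++#++#+#++#++#+#++#+#++#++#+#++#+#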